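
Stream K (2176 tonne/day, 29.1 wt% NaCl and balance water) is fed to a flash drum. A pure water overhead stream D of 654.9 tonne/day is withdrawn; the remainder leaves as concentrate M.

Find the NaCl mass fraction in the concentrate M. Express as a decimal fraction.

NaCl is not removed: 2176×0.291 = 633.22 tonne/day of NaCl enters M.
Concentrate = 2176 − 654.9 = 1521.1 tonne/day.
Mass fraction = 633.22/1521.1 = 0.416.

0.416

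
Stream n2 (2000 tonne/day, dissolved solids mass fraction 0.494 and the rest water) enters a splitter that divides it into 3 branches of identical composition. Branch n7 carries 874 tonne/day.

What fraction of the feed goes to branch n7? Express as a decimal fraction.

0.437

Fraction to n7 = 874/2000 = 0.4370.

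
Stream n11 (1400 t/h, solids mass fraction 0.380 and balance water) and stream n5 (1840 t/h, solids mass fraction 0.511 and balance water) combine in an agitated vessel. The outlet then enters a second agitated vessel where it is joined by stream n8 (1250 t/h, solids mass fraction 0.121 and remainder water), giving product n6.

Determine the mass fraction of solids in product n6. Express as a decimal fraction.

0.362

Overall, product flow = 4490 t/h.
solids in = 1400×0.380 + 1840×0.511 + 1250×0.121 = 1623.5 t/h.
solids fraction in n6 = 0.362.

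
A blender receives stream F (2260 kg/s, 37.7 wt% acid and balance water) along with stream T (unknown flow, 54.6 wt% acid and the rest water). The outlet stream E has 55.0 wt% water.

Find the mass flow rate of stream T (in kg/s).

Let T be the unknown flow. Total out = 2260 + T.
water balance: 1408 + 0.454·T = 0.550·(2260 + T)
(0.454 − 0.550)·T = 0.550×2260 − 1408 = -164.98
T = -164.98 / -0.096 = 1718.5 kg/s

1719 kg/s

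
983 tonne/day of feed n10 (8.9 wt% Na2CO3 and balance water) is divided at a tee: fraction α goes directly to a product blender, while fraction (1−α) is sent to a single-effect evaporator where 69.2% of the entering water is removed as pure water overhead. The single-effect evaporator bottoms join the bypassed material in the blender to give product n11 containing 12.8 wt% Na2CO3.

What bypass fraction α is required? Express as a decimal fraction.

All 983×0.089 = 87.487 tonne/day of Na2CO3 reaches n11, so n11 = 87.487/0.128 = 683.49 tonne/day and vapour = 299.51 tonne/day.
The evaporator receives (1−α)·983 of feed at 0.911 water and removes 0.692 of that water:
0.692×0.911×(1−α)×983 = 299.51
(1−α) = 299.51/619.69 = 0.4833;  α = 0.5167.

0.517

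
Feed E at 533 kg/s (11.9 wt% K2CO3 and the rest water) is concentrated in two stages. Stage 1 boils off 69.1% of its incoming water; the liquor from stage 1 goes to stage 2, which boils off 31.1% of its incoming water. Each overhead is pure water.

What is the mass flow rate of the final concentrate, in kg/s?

163.4 kg/s

water in feed = 533×0.881 = 469.57 kg/s.
After stage 1: water left = (1−0.691)×469.57 = 145.1; stream total = 208.53 kg/s.
After stage 2: water left = (1−0.311)×145.1 = 99.973; final concentrate = 163.4 kg/s.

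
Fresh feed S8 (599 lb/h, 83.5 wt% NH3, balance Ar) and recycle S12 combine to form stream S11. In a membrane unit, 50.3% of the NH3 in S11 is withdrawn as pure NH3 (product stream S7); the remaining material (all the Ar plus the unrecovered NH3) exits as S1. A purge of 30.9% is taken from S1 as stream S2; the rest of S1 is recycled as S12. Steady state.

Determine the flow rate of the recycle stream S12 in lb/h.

Ar enters only via S8 and leaves only via the purge: 599×0.165 = 0.309×(Ar in S1), and the membrane unit passes all Ar, so Ar in S11 = Ar in S1 = 319.85 lb/h.
NH3 in S11: m_A = 599×0.835 + (1−0.309)·(1−0.503)·m_A, so m_A = 500.16/0.6566 = 761.78 lb/h.
S1 = (1−0.503)×761.78 + 319.85 = 698.46 lb/h.
Recycle S12 = (1−0.309)×698.46 = 482.64 lb/h.

482.6 lb/h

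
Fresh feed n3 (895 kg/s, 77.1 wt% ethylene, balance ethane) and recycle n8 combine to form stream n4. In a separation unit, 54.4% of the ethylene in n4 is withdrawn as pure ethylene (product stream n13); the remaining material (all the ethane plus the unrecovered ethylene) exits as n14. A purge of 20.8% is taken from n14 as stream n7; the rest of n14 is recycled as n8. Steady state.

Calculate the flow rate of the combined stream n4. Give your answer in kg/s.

2066 kg/s

ethane enters only via n3 and leaves only via the purge: 895×0.229 = 0.208×(ethane in n14), and the separation unit passes all ethane, so ethane in n4 = ethane in n14 = 985.36 kg/s.
ethylene in n4: m_A = 895×0.771 + (1−0.208)·(1−0.544)·m_A, so m_A = 690.05/0.6388 = 1080.1 kg/s.
n4 = 1080.1 + 985.36 = 2065.5 kg/s.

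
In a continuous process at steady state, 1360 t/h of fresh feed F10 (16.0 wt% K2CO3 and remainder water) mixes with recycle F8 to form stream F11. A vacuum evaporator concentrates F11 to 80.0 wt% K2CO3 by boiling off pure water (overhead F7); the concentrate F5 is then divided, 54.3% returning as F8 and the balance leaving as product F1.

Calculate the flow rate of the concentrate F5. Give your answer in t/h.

Overall K2CO3 balance (none leaves overhead): K2CO3 in fresh feed = K2CO3 in product, i.e. 1360×0.160 = (1−0.543)·F5·0.800.
F5 = 217.6/(0.800×0.457) = 595.19 t/h.

595.2 t/h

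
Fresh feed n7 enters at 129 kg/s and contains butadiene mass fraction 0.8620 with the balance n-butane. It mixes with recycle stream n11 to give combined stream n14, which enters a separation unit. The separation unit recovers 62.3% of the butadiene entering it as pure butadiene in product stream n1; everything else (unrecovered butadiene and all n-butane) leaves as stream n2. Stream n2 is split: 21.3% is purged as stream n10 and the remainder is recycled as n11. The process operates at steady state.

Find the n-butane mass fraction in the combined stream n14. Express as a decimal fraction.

n-butane enters only via n7 and leaves only via the purge: 129×0.138 = 0.213×(n-butane in n2), and the separation unit passes all n-butane, so n-butane in n14 = n-butane in n2 = 83.577 kg/s.
butadiene in n14: m_A = 129×0.862 + (1−0.213)·(1−0.623)·m_A, so m_A = 111.2/0.7033 = 158.11 kg/s.
n14 = 158.11 + 83.577 = 241.69 kg/s.
n-butane fraction in n14 = 83.577/241.69 = 0.3458.

0.3458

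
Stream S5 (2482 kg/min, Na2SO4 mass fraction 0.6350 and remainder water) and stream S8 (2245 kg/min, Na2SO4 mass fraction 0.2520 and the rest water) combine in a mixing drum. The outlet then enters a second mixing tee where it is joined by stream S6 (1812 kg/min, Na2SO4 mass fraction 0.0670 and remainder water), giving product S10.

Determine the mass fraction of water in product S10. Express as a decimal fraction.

0.6539

Overall, product flow = 6539 kg/min.
water in = 2482×0.365 + 2245×0.748 + 1812×0.933 = 4275.8 kg/min.
water fraction in S10 = 0.6539.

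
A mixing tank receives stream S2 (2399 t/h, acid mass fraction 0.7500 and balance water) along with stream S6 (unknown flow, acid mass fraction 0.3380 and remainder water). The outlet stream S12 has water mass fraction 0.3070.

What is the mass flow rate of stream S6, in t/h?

Let S6 be the unknown flow. Total out = 2399 + S6.
water balance: 599.75 + 0.662·S6 = 0.307·(2399 + S6)
(0.662 − 0.307)·S6 = 0.307×2399 − 599.75 = 136.74
S6 = 136.74 / 0.355 = 385.19 t/h

385.2 t/h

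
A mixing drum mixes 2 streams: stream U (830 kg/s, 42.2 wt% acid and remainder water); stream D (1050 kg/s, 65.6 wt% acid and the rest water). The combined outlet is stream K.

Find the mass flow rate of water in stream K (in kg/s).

840.9 kg/s

water out = water in = 830×0.578 + 1050×0.344 = 840.94 kg/s.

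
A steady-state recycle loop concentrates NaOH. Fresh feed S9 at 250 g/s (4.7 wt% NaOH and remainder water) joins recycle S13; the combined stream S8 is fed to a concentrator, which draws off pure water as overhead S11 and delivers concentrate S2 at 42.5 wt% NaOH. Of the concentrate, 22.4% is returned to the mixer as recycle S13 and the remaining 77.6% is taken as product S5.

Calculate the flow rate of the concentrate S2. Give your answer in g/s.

Overall NaOH balance (none leaves overhead): NaOH in fresh feed = NaOH in product, i.e. 250×0.047 = (1−0.224)·S2·0.425.
S2 = 11.75/(0.425×0.776) = 35.628 g/s.

35.63 g/s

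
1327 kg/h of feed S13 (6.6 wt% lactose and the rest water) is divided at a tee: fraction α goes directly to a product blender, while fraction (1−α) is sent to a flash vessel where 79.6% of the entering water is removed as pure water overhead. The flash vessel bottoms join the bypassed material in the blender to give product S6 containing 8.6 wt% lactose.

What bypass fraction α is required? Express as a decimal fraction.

0.687

All 1327×0.066 = 87.582 kg/h of lactose reaches S6, so S6 = 87.582/0.086 = 1018.4 kg/h and vapour = 308.6 kg/h.
The evaporator receives (1−α)·1327 of feed at 0.934 water and removes 0.796 of that water:
0.796×0.934×(1−α)×1327 = 308.6
(1−α) = 308.6/986.58 = 0.3128;  α = 0.6872.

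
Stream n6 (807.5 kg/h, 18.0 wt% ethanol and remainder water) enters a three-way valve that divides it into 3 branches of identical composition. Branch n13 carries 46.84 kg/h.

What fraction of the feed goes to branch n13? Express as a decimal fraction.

Fraction to n13 = 46.84/807.5 = 0.0580.

0.058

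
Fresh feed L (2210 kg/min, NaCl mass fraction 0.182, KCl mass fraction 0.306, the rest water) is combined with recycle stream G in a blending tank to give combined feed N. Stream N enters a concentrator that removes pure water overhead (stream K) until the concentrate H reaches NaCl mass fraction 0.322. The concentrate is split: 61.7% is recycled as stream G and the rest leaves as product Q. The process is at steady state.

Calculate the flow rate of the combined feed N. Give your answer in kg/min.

Overall NaCl balance (none leaves overhead): NaCl in fresh feed = NaCl in product, i.e. 2210×0.182 = (1−0.617)·H·0.322.
H = 402.22/(0.322×0.383) = 3261.4 kg/min.
Recycle G = 0.617×3261.4 = 2012.3 kg/min.
Combined feed N = 2210 + 2012.3 = 4222.3 kg/min.

4222 kg/min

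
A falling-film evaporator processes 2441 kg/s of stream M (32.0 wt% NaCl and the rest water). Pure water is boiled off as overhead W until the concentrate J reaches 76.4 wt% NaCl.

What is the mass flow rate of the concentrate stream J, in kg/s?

1022 kg/s

NaCl is conserved: 2441×0.320 = 781.12 kg/s all reports to the concentrate.
Concentrate = 781.12/(target fraction) = 1022.4 kg/s.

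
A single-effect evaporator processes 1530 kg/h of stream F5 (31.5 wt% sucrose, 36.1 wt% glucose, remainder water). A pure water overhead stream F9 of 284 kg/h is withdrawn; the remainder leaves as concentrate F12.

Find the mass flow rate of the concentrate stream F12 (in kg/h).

Concentrate = 1530 − 284 = 1246 kg/h.

1246 kg/h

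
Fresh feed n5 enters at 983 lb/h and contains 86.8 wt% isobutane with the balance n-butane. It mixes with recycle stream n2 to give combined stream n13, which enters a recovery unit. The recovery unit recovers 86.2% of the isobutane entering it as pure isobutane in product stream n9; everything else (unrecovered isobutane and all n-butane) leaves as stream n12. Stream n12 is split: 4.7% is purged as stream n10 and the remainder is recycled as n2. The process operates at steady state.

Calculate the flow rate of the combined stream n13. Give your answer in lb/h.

3743 lb/h

n-butane enters only via n5 and leaves only via the purge: 983×0.132 = 0.047×(n-butane in n12), and the recovery unit passes all n-butane, so n-butane in n13 = n-butane in n12 = 2760.8 lb/h.
isobutane in n13: m_A = 983×0.868 + (1−0.047)·(1−0.862)·m_A, so m_A = 853.24/0.8685 = 982.45 lb/h.
n13 = 982.45 + 2760.8 = 3743.2 lb/h.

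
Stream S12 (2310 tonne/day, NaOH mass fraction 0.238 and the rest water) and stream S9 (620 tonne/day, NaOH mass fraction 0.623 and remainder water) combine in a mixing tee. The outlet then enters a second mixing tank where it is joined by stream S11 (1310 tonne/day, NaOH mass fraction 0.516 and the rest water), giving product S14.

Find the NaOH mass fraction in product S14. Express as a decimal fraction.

Overall, product flow = 4240 tonne/day.
NaOH in = 2310×0.238 + 620×0.623 + 1310×0.516 = 1612 tonne/day.
NaOH fraction in S14 = 0.380.

0.380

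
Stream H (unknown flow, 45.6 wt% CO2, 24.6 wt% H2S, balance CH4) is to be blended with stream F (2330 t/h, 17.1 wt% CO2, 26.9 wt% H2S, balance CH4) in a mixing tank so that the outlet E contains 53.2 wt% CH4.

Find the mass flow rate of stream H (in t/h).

278.8 t/h

Let H be the unknown flow. Total out = 2330 + H.
CH4 balance: 1304.8 + 0.298·H = 0.532·(2330 + H)
(0.298 − 0.532)·H = 0.532×2330 − 1304.8 = -65.24
H = -65.24 / -0.234 = 278.8 t/h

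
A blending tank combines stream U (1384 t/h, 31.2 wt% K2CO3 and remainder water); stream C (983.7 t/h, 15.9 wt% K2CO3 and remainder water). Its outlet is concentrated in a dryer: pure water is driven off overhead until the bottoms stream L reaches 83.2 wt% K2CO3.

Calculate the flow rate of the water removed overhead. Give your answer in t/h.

K2CO3 entering = 1384×0.312 + 983.7×0.159 = 588.22 t/h.
All K2CO3 reports to L, so L = 588.22/0.832 = 706.99 t/h.
Total feed = 2367.7 t/h; overhead = 2367.7 − 706.99 = 1660.7 t/h.

1661 t/h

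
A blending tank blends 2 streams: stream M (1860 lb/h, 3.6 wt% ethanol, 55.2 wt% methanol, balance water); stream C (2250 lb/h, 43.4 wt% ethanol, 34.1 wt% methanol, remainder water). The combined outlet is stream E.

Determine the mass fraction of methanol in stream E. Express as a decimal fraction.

0.436

Total flow out = 1860 + 2250 = 4110 lb/h.
methanol in = 1860×0.552 + 2250×0.341 = 1794 lb/h.
methanol mass fraction in E = 1794/4110 = 0.436.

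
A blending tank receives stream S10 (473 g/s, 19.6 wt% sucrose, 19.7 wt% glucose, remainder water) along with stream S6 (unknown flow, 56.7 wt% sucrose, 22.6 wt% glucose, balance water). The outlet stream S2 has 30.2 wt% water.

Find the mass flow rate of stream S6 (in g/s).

Let S6 be the unknown flow. Total out = 473 + S6.
water balance: 287.11 + 0.207·S6 = 0.302·(473 + S6)
(0.207 − 0.302)·S6 = 0.302×473 − 287.11 = -144.26
S6 = -144.26 / -0.095 = 1518.6 g/s

1519 g/s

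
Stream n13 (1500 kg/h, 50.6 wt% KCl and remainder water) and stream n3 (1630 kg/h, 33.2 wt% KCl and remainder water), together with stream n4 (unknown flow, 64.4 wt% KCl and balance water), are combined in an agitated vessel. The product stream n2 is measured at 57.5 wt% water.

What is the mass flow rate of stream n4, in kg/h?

137.4 kg/h

Let n4 be the unknown flow. Total out = 3130 + n4.
water balance: 1829.8 + 0.356·n4 = 0.575·(3130 + n4)
(0.356 − 0.575)·n4 = 0.575×3130 − 1829.8 = -30.09
n4 = -30.09 / -0.219 = 137.4 kg/h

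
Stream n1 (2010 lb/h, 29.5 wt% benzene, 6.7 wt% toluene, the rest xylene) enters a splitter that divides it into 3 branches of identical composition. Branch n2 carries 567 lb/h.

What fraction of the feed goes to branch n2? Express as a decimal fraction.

Fraction to n2 = 567/2010 = 0.2821.

0.282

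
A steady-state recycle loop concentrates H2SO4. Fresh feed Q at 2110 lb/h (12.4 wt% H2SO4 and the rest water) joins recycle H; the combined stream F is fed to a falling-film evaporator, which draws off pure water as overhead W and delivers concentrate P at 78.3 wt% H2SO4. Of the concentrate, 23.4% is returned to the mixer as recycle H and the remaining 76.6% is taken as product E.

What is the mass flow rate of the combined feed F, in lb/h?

2212 lb/h

Overall H2SO4 balance (none leaves overhead): H2SO4 in fresh feed = H2SO4 in product, i.e. 2110×0.124 = (1−0.234)·P·0.783.
P = 261.64/(0.783×0.766) = 436.23 lb/h.
Recycle H = 0.234×436.23 = 102.08 lb/h.
Combined feed F = 2110 + 102.08 = 2212.1 lb/h.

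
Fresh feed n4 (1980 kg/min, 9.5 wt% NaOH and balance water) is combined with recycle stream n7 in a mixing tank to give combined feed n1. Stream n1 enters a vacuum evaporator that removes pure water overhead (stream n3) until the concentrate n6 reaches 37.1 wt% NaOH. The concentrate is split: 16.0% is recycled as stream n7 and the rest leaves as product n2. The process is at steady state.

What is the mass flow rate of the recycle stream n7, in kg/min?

96.57 kg/min

Overall NaOH balance (none leaves overhead): NaOH in fresh feed = NaOH in product, i.e. 1980×0.095 = (1−0.160)·n6·0.371.
n6 = 188.1/(0.371×0.840) = 603.58 kg/min.
Recycle n7 = 0.160×603.58 = 96.573 kg/min.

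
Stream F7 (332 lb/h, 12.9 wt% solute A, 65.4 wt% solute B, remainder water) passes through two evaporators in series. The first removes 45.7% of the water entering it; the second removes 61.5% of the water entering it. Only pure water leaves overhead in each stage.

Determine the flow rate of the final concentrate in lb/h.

275 lb/h

water in feed = 332×0.217 = 72.044 lb/h.
After stage 1: water left = (1−0.457)×72.044 = 39.12; stream total = 299.08 lb/h.
After stage 2: water left = (1−0.615)×39.12 = 15.061; final concentrate = 275.02 lb/h.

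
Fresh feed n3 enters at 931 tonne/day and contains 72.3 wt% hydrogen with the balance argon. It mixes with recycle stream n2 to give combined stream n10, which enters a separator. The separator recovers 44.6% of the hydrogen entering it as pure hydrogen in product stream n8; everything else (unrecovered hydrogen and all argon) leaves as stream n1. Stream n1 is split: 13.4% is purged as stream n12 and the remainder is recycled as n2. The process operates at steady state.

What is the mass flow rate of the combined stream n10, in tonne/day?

argon enters only via n3 and leaves only via the purge: 931×0.277 = 0.134×(argon in n1), and the separator passes all argon, so argon in n10 = argon in n1 = 1924.5 tonne/day.
hydrogen in n10: m_A = 931×0.723 + (1−0.134)·(1−0.446)·m_A, so m_A = 673.11/0.5202 = 1293.9 tonne/day.
n10 = 1293.9 + 1924.5 = 3218.4 tonne/day.

3218 tonne/day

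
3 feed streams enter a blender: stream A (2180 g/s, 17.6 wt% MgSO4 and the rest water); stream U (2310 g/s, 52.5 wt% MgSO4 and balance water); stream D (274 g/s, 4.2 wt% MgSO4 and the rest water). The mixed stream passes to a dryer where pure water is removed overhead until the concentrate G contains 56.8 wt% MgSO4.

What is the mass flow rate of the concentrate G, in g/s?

2831 g/s

MgSO4 entering = 2180×0.176 + 2310×0.525 + 274×0.042 = 1607.9 g/s.
All MgSO4 reports to G, so G = 1607.9/0.568 = 2830.9 g/s.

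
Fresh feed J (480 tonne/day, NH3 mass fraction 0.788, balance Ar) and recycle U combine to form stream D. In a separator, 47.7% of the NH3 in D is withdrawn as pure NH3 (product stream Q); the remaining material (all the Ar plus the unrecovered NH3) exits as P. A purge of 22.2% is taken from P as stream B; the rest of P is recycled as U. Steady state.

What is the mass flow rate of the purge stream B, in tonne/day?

175.8 tonne/day

Ar enters only via J and leaves only via the purge: 480×0.212 = 0.222×(Ar in P), and the separator passes all Ar, so Ar in D = Ar in P = 458.38 tonne/day.
NH3 in D: m_A = 480×0.788 + (1−0.222)·(1−0.477)·m_A, so m_A = 378.24/0.5931 = 637.73 tonne/day.
P = (1−0.477)×637.73 + 458.38 = 791.91 tonne/day.
Purge B = 0.222×791.91 = 175.8 tonne/day.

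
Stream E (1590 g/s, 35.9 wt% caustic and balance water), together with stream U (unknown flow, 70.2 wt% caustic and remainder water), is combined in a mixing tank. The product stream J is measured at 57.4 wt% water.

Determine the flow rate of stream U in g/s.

Let U be the unknown flow. Total out = 1590 + U.
water balance: 1019.2 + 0.298·U = 0.574·(1590 + U)
(0.298 − 0.574)·U = 0.574×1590 − 1019.2 = -106.53
U = -106.53 / -0.276 = 385.98 g/s

386 g/s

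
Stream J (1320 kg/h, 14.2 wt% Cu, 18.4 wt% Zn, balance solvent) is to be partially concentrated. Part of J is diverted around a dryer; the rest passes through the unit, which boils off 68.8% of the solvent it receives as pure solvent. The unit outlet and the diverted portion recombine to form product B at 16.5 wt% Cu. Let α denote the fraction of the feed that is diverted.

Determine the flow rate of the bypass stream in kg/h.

923.2 kg/h

All 1320×0.142 = 187.44 kg/h of Cu reaches B, so B = 187.44/0.165 = 1136 kg/h and vapour = 184 kg/h.
The evaporator receives (1−α)·1320 of feed at 0.674 solvent and removes 0.688 of that solvent:
0.688×0.674×(1−α)×1320 = 184
(1−α) = 184/612.1 = 0.3006;  α = 0.6994.
Bypass flow = 0.6994×1320 = 923.2 kg/h.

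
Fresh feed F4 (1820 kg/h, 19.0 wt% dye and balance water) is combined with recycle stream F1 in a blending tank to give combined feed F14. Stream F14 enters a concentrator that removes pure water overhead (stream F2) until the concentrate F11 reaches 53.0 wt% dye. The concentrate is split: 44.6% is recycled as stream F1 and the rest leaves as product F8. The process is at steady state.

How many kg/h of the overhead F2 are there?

1168 kg/h

Overall dye balance (none leaves overhead): dye in fresh feed = dye in product, i.e. 1820×0.190 = (1−0.446)·F11·0.530.
F11 = 345.8/(0.530×0.554) = 1177.7 kg/h.
Recycle F1 = 0.446×1177.7 = 525.26 kg/h.
Combined feed F14 = 1820 + 525.26 = 2345.3 kg/h.
Overhead F2 = F14 − F11 = 2345.3 − 1177.7 = 1167.5 kg/h.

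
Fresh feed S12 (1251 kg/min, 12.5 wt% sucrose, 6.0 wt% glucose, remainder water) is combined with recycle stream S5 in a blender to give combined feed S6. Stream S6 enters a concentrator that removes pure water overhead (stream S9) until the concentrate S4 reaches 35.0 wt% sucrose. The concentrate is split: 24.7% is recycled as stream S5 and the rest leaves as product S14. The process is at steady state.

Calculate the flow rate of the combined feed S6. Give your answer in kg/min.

Overall sucrose balance (none leaves overhead): sucrose in fresh feed = sucrose in product, i.e. 1251×0.125 = (1−0.247)·S4·0.350.
S4 = 156.38/(0.350×0.753) = 593.34 kg/min.
Recycle S5 = 0.247×593.34 = 146.56 kg/min.
Combined feed S6 = 1251 + 146.56 = 1397.6 kg/min.

1398 kg/min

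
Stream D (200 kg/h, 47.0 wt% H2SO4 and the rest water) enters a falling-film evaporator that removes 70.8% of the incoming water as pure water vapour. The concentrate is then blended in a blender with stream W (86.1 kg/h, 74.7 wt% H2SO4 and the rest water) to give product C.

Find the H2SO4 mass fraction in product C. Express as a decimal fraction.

Vapour removed = 0.708×0.530×200 = 75.048 kg/h; concentrate = 124.95 kg/h.
H2SO4 reaching the mixer = 94 (from concentrate) + 86.1×0.747 = 158.32 kg/h.
Product flow = 124.95 + 86.1 = 211.05 kg/h; H2SO4 fraction = 0.7501.

0.7501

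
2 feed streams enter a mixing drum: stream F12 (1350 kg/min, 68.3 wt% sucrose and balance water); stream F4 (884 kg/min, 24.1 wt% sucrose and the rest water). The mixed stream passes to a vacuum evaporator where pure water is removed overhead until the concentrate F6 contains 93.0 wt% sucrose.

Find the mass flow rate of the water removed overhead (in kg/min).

1013 kg/min

sucrose entering = 1350×0.683 + 884×0.241 = 1135.1 kg/min.
All sucrose reports to F6, so F6 = 1135.1/0.930 = 1220.5 kg/min.
Total feed = 2234 kg/min; overhead = 2234 − 1220.5 = 1013.5 kg/min.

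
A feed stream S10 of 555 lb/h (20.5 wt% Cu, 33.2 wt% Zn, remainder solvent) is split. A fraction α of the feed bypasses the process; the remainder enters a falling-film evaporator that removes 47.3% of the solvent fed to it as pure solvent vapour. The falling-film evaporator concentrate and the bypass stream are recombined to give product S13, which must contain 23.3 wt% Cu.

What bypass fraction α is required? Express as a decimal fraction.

0.451

All 555×0.205 = 113.77 lb/h of Cu reaches S13, so S13 = 113.77/0.233 = 488.3 lb/h and vapour = 66.695 lb/h.
The evaporator receives (1−α)·555 of feed at 0.463 solvent and removes 0.473 of that solvent:
0.473×0.463×(1−α)×555 = 66.695
(1−α) = 66.695/121.54 = 0.5487;  α = 0.4513.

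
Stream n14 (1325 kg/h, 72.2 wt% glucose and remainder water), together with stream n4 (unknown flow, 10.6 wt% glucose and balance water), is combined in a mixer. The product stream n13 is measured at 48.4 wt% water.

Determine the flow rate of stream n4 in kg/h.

665.7 kg/h

Let n4 be the unknown flow. Total out = 1325 + n4.
water balance: 368.35 + 0.894·n4 = 0.484·(1325 + n4)
(0.894 − 0.484)·n4 = 0.484×1325 − 368.35 = 272.95
n4 = 272.95 / 0.410 = 665.73 kg/h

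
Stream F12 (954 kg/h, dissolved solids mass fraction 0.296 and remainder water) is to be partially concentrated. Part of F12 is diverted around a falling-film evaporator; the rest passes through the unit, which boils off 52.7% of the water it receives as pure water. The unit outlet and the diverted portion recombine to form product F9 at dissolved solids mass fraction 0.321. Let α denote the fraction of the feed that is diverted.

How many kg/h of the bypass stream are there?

753.7 kg/h

All 954×0.296 = 282.38 kg/h of dissolved solids reaches F9, so F9 = 282.38/0.321 = 879.7 kg/h and vapour = 74.299 kg/h.
The evaporator receives (1−α)·954 of feed at 0.704 water and removes 0.527 of that water:
0.527×0.704×(1−α)×954 = 74.299
(1−α) = 74.299/353.94 = 0.2099;  α = 0.7901.
Bypass flow = 0.7901×954 = 753.74 kg/h.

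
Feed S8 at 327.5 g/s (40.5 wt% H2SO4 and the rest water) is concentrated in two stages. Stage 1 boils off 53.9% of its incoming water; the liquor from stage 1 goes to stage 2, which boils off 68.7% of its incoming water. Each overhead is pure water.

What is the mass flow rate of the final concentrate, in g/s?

water in feed = 327.5×0.595 = 194.86 g/s.
After stage 1: water left = (1−0.539)×194.86 = 89.832; stream total = 222.47 g/s.
After stage 2: water left = (1−0.687)×89.832 = 28.117; final concentrate = 160.75 g/s.

160.8 g/s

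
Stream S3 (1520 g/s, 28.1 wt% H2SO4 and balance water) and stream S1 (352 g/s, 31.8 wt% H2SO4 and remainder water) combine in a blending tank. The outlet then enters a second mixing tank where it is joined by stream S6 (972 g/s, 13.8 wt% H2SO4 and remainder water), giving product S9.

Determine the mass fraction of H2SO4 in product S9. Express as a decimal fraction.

Overall, product flow = 2844 g/s.
H2SO4 in = 1520×0.281 + 352×0.318 + 972×0.138 = 673.19 g/s.
H2SO4 fraction in S9 = 0.2367.

0.2367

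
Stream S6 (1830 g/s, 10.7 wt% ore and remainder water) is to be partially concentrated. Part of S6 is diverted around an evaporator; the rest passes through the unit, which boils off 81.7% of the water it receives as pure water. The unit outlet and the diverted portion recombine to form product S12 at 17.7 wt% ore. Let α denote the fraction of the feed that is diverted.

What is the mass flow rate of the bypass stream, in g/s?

838 g/s

All 1830×0.107 = 195.81 g/s of ore reaches S12, so S12 = 195.81/0.177 = 1106.3 g/s and vapour = 723.73 g/s.
The evaporator receives (1−α)·1830 of feed at 0.893 water and removes 0.817 of that water:
0.817×0.893×(1−α)×1830 = 723.73
(1−α) = 723.73/1335.1 = 0.5421;  α = 0.4579.
Bypass flow = 0.4579×1830 = 838.02 g/s.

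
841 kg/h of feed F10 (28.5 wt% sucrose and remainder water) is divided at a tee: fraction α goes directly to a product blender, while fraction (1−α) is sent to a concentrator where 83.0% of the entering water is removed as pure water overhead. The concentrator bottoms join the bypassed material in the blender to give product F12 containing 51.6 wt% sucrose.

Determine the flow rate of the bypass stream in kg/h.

All 841×0.285 = 239.68 kg/h of sucrose reaches F12, so F12 = 239.68/0.516 = 464.51 kg/h and vapour = 376.49 kg/h.
The evaporator receives (1−α)·841 of feed at 0.715 water and removes 0.830 of that water:
0.830×0.715×(1−α)×841 = 376.49
(1−α) = 376.49/499.09 = 0.7544;  α = 0.2456.
Bypass flow = 0.2456×841 = 206.58 kg/h.

206.6 kg/h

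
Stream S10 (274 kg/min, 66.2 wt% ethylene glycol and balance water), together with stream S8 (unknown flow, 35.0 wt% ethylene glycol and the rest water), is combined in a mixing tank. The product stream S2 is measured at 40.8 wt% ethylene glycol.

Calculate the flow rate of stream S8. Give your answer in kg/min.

1200 kg/min

Let S8 be the unknown flow. Total out = 274 + S8.
ethylene glycol balance: 181.39 + 0.350·S8 = 0.408·(274 + S8)
(0.350 − 0.408)·S8 = 0.408×274 − 181.39 = -69.596
S8 = -69.596 / -0.058 = 1199.9 kg/min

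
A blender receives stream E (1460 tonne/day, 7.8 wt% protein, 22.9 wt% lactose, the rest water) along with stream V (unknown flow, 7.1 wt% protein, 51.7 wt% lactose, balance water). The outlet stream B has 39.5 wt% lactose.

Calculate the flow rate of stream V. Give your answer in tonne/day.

1987 tonne/day

Let V be the unknown flow. Total out = 1460 + V.
lactose balance: 334.34 + 0.517·V = 0.395·(1460 + V)
(0.517 − 0.395)·V = 0.395×1460 − 334.34 = 242.36
V = 242.36 / 0.122 = 1986.6 tonne/day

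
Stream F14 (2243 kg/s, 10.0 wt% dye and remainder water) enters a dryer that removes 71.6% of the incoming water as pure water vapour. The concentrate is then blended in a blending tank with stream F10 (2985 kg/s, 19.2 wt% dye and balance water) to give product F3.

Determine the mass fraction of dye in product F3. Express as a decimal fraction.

0.2108

Vapour removed = 0.716×0.900×2243 = 1445.4 kg/s; concentrate = 797.61 kg/s.
dye reaching the mixer = 224.3 (from concentrate) + 2985×0.192 = 797.42 kg/s.
Product flow = 797.61 + 2985 = 3782.6 kg/s; dye fraction = 0.2108.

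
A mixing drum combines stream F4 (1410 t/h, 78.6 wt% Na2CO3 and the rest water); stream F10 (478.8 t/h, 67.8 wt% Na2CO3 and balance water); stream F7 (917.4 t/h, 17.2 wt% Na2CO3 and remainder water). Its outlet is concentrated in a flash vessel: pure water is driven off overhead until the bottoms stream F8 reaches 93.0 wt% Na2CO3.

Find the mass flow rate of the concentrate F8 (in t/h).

1710 t/h

Na2CO3 entering = 1410×0.786 + 478.8×0.678 + 917.4×0.172 = 1590.7 t/h.
All Na2CO3 reports to F8, so F8 = 1590.7/0.930 = 1710.4 t/h.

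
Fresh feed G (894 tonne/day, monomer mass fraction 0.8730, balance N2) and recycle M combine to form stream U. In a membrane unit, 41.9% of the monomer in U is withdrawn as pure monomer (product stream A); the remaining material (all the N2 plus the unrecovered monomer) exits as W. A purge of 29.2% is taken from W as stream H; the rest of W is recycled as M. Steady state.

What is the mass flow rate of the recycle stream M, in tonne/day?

820.7 tonne/day

N2 enters only via G and leaves only via the purge: 894×0.127 = 0.292×(N2 in W), and the membrane unit passes all N2, so N2 in U = N2 in W = 388.83 tonne/day.
monomer in U: m_A = 894×0.873 + (1−0.292)·(1−0.419)·m_A, so m_A = 780.46/0.5887 = 1325.8 tonne/day.
W = (1−0.419)×1325.8 + 388.83 = 1159.1 tonne/day.
Recycle M = (1−0.292)×1159.1 = 820.67 tonne/day.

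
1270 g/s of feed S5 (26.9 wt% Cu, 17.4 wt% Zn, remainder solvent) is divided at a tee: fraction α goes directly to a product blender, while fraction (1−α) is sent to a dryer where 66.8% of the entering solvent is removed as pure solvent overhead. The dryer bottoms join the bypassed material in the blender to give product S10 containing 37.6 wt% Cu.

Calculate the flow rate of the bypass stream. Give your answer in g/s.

298.7 g/s

All 1270×0.269 = 341.63 g/s of Cu reaches S10, so S10 = 341.63/0.376 = 908.59 g/s and vapour = 361.41 g/s.
The evaporator receives (1−α)·1270 of feed at 0.557 solvent and removes 0.668 of that solvent:
0.668×0.557×(1−α)×1270 = 361.41
(1−α) = 361.41/472.54 = 0.7648;  α = 0.2352.
Bypass flow = 0.2352×1270 = 298.67 g/s.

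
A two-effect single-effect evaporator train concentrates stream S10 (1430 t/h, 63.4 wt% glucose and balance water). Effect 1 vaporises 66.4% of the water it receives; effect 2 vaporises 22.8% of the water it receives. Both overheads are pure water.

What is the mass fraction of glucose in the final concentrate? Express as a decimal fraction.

water in feed = 1430×0.366 = 523.38 t/h.
After stage 1: water left = (1−0.664)×523.38 = 175.86; stream total = 1082.5 t/h.
After stage 2: water left = (1−0.228)×175.86 = 135.76; final concentrate = 1042.4 t/h.
glucose fraction = 906.62/1042.4 = 0.870.

0.870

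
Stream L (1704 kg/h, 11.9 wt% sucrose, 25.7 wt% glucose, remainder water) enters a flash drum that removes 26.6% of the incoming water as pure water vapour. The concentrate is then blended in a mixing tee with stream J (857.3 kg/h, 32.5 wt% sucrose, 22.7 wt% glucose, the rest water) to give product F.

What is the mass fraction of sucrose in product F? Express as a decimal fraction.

0.211

Vapour removed = 0.266×0.624×1704 = 282.84 kg/h; concentrate = 1421.2 kg/h.
sucrose reaching the mixer = 202.78 (from concentrate) + 857.3×0.325 = 481.4 kg/h.
Product flow = 1421.2 + 857.3 = 2278.5 kg/h; sucrose fraction = 0.211.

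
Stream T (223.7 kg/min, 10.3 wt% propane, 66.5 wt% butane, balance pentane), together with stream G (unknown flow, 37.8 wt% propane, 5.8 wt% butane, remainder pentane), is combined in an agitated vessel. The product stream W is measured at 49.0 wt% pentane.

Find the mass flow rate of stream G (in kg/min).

779.9 kg/min

Let G be the unknown flow. Total out = 223.7 + G.
pentane balance: 51.898 + 0.564·G = 0.490·(223.7 + G)
(0.564 − 0.490)·G = 0.490×223.7 − 51.898 = 57.715
G = 57.715 / 0.074 = 779.93 kg/min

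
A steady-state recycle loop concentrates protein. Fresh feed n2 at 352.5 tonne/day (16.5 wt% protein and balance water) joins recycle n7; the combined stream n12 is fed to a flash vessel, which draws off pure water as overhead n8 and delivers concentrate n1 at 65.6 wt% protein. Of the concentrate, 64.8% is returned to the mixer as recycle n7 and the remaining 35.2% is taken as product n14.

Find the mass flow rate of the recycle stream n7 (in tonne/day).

Overall protein balance (none leaves overhead): protein in fresh feed = protein in product, i.e. 352.5×0.165 = (1−0.648)·n1·0.656.
n1 = 58.163/(0.656×0.352) = 251.88 tonne/day.
Recycle n7 = 0.648×251.88 = 163.22 tonne/day.

163.2 tonne/day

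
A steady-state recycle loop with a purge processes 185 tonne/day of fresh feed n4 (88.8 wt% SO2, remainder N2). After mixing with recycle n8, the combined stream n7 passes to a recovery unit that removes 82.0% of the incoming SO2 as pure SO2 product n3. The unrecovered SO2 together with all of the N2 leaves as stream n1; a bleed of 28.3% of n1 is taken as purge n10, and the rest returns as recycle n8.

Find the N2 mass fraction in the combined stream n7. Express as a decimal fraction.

0.2796

N2 enters only via n4 and leaves only via the purge: 185×0.112 = 0.283×(N2 in n1), and the recovery unit passes all N2, so N2 in n7 = N2 in n1 = 73.216 tonne/day.
SO2 in n7: m_A = 185×0.888 + (1−0.283)·(1−0.820)·m_A, so m_A = 164.28/0.8709 = 188.62 tonne/day.
n7 = 188.62 + 73.216 = 261.84 tonne/day.
N2 fraction in n7 = 73.216/261.84 = 0.2796.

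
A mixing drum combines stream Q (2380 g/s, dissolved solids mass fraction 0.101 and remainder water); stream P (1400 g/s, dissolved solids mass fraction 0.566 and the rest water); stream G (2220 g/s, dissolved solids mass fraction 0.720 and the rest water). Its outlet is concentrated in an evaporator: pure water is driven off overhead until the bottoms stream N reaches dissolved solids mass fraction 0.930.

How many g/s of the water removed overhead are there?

dissolved solids entering = 2380×0.101 + 1400×0.566 + 2220×0.720 = 2631.2 g/s.
All dissolved solids reports to N, so N = 2631.2/0.930 = 2829.2 g/s.
Total feed = 6000 g/s; overhead = 6000 − 2829.2 = 3170.8 g/s.

3171 g/s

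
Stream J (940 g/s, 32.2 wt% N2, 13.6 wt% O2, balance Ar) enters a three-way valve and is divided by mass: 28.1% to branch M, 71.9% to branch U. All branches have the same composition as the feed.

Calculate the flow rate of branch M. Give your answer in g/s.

Branch M flow = 0.281×940 = 264.14 g/s.

264.1 g/s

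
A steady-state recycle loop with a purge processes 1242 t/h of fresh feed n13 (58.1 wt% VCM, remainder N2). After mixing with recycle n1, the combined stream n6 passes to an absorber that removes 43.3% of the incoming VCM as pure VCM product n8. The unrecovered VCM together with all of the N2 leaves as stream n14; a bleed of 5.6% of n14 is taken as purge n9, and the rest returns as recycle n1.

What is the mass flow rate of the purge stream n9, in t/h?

N2 enters only via n13 and leaves only via the purge: 1242×0.419 = 0.056×(N2 in n14), and the absorber passes all N2, so N2 in n6 = N2 in n14 = 9292.8 t/h.
VCM in n6: m_A = 1242×0.581 + (1−0.056)·(1−0.433)·m_A, so m_A = 721.6/0.4648 = 1552.7 t/h.
n14 = (1−0.433)×1552.7 + 9292.8 = 10173 t/h.
Purge n9 = 0.056×10173 = 569.7 t/h.

569.7 t/h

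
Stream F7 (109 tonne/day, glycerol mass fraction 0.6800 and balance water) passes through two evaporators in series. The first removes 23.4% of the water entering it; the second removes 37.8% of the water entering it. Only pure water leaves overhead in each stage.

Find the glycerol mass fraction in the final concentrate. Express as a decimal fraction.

water in feed = 109×0.320 = 34.88 tonne/day.
After stage 1: water left = (1−0.234)×34.88 = 26.718; stream total = 100.84 tonne/day.
After stage 2: water left = (1−0.378)×26.718 = 16.619; final concentrate = 90.739 tonne/day.
glycerol fraction = 74.12/90.739 = 0.8169.

0.8169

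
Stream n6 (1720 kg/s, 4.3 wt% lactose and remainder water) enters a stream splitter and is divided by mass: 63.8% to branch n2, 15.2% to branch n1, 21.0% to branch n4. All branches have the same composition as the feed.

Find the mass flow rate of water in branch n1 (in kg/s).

Branch n1 total = 0.152×1720 = 261.44 kg/s.
water in n1 = 0.957×261.44 = 250.2 kg/s.

250.2 kg/s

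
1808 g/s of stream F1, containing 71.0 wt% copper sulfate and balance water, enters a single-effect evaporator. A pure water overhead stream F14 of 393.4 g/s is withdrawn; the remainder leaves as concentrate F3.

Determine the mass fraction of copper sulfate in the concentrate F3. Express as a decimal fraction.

copper sulfate is not removed: 1808×0.710 = 1283.7 g/s of copper sulfate enters F3.
Concentrate = 1808 − 393.4 = 1414.6 g/s.
Mass fraction = 1283.7/1414.6 = 0.907.

0.907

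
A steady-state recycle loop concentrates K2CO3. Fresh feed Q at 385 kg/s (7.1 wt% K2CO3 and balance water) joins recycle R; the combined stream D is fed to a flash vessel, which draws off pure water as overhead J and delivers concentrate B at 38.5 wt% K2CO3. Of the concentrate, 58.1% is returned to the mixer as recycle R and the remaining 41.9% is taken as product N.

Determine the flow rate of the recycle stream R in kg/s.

98.45 kg/s

Overall K2CO3 balance (none leaves overhead): K2CO3 in fresh feed = K2CO3 in product, i.e. 385×0.071 = (1−0.581)·B·0.385.
B = 27.335/(0.385×0.419) = 169.45 kg/s.
Recycle R = 0.581×169.45 = 98.451 kg/s.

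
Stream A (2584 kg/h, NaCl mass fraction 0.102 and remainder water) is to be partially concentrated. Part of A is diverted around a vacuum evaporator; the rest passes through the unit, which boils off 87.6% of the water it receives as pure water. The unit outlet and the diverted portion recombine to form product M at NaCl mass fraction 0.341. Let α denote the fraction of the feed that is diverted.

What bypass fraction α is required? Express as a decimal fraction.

All 2584×0.102 = 263.57 kg/h of NaCl reaches M, so M = 263.57/0.341 = 772.93 kg/h and vapour = 1811.1 kg/h.
The evaporator receives (1−α)·2584 of feed at 0.898 water and removes 0.876 of that water:
0.876×0.898×(1−α)×2584 = 1811.1
(1−α) = 1811.1/2032.7 = 0.8910;  α = 0.1090.

0.109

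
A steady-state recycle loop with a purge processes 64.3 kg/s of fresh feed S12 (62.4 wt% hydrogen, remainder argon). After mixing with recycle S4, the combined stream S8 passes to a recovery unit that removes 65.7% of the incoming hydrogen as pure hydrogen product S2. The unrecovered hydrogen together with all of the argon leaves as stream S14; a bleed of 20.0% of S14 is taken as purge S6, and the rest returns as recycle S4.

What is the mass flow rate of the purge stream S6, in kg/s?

27.97 kg/s

argon enters only via S12 and leaves only via the purge: 64.3×0.376 = 0.200×(argon in S14), and the recovery unit passes all argon, so argon in S8 = argon in S14 = 120.88 kg/s.
hydrogen in S8: m_A = 64.3×0.624 + (1−0.200)·(1−0.657)·m_A, so m_A = 40.123/0.7256 = 55.297 kg/s.
S14 = (1−0.657)×55.297 + 120.88 = 139.85 kg/s.
Purge S6 = 0.200×139.85 = 27.97 kg/s.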